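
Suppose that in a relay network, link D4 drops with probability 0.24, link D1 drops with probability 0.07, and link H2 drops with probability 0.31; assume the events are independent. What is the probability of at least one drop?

P(none) = (1 − 0.24) × (1 − 0.07) × (1 − 0.31) = 0.76 × 0.93 × 0.69 = 0.487692
P(at least one) = 1 − 0.487692 = 0.512308

0.512308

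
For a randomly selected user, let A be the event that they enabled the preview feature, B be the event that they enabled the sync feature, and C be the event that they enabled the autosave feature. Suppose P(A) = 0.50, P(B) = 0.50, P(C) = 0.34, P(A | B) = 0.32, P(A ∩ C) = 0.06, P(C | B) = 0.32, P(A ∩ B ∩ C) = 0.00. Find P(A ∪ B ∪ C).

P(A ∩ B) = P(B)·P(A|B) = 0.50 × 0.32 = 0.16
P(B ∩ C) = P(B)·P(C|B) = 0.50 × 0.32 = 0.16
Apply inclusion-exclusion:
P(A ∪ B ∪ C) = 0.50 + 0.50 + 0.34 − 0.16 − 0.06 − 0.16 + 0.00 = 0.96

0.96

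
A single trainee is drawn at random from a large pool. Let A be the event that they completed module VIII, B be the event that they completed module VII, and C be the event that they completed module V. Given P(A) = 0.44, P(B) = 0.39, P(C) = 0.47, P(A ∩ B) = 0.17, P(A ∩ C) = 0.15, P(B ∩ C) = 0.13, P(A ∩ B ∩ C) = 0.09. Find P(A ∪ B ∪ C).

P(A ∪ B ∪ C) = 0.44 + 0.39 + 0.47 − 0.17 − 0.15 − 0.13 + 0.09 = 0.94

0.94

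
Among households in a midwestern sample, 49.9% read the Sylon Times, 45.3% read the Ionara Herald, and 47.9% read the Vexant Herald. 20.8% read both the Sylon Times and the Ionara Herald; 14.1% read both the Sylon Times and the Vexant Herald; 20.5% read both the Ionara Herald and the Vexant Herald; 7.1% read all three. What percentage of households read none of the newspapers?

By inclusion-exclusion,
P(union) = 49.9 + 45.3 + 47.9 − 20.8 − 14.1 − 20.5 + 7.1 = 94.8%
P(none) = 100% − 94.8% = 5.2%

5.2%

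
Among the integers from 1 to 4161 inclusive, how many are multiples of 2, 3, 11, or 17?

floor(4161/2) + floor(4161/3) + floor(4161/11) + floor(4161/17) − floor(4161/6) − floor(4161/22) − floor(4161/34) − floor(4161/33) − floor(4161/51) − floor(4161/187) + floor(4161/66) + floor(4161/102) + floor(4161/374) + floor(4161/561) − floor(4161/1122) = 2080 + 1387 + 378 + 244 − 693 − 189 − 122 − 126 − 81 − 22 + 63 + 40 + 11 + 7 − 3 = 2974

2974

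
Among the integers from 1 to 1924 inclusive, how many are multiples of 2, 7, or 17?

Using inclusion–exclusion:
⌊1924/2⌋ + ⌊1924/7⌋ + ⌊1924/17⌋ − ⌊1924/14⌋ − ⌊1924/34⌋ − ⌊1924/119⌋ + ⌊1924/238⌋ = 962 + 274 + 113 − 137 − 56 − 16 + 8 = 1148

1148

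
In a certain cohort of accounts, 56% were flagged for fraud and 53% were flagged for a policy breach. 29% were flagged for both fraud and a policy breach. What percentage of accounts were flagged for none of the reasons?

20%

By inclusion–exclusion:
P(at least one) = 56 + 53 − 29 = 80%
P(none) = 100% − 80% = 20%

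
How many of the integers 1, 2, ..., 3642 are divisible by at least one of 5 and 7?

1144

728 + 520 − 104 = 1144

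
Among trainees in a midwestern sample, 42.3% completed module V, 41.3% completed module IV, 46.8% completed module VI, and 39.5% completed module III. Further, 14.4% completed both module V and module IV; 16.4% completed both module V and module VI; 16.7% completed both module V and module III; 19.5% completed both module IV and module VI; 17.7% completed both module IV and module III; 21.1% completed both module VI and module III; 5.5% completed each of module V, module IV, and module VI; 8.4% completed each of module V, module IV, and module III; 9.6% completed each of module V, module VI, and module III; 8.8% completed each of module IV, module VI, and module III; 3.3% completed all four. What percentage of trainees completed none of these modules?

6.9%

Using inclusion–exclusion:
P(union) = 42.3 + 41.3 + 46.8 + 39.5 − 14.4 − 16.4 − 16.7 − 19.5 − 17.7 − 21.1 + 5.5 + 8.4 + 9.6 + 8.8 − 3.3 = 93.1%
P(none) = 100% − 93.1% = 6.9%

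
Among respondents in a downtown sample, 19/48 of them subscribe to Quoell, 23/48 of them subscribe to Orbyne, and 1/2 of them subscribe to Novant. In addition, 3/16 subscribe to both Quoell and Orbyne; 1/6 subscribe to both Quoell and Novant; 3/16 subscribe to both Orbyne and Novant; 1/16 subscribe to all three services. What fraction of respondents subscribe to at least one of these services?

43/48

P(≥1) = 19/48 + 23/48 + 1/2 − 3/16 − 1/6 − 3/16 + 1/16 = 43/48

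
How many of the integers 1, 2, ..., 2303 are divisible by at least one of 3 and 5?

1074

Apply inclusion-exclusion:
767 + 460 − 153 = 1074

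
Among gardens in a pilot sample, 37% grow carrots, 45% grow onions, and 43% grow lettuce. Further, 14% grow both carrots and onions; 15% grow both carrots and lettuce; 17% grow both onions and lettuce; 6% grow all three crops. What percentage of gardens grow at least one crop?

Inclusion–exclusion gives
P(union) = 37 + 45 + 43 − 14 − 15 − 17 + 6 = 85%

85%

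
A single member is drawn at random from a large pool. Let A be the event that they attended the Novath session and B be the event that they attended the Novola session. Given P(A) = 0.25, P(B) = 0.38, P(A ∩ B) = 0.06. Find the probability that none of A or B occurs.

Using inclusion–exclusion:
P(A ∪ B) = 0.25 + 0.38 − 0.06 = 0.57
P(none) = 1 − 0.57 = 0.43

0.43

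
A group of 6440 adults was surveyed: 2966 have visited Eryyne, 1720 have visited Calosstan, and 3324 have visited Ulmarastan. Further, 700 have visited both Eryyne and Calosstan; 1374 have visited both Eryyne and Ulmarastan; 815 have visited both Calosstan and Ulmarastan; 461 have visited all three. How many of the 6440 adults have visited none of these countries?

By inclusion-exclusion,
|at least one| = 2966 + 1720 + 3324 − 700 − 1374 − 815 + 461 = 5582
None: 6440 − 5582 = 858

858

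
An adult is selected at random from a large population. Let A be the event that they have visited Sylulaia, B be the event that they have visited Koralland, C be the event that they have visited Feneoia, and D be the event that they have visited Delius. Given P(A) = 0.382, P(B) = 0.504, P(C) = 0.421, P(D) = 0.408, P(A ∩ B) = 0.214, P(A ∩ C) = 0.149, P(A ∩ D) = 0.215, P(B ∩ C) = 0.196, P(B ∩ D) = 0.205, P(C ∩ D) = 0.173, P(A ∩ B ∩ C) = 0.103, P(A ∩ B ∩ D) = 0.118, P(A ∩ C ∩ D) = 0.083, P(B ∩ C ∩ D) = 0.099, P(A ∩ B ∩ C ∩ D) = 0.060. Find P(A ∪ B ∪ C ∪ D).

0.906

Apply inclusion-exclusion:
P(A ∪ B ∪ C ∪ D) = 0.382 + 0.504 + 0.421 + 0.408 − 0.214 − 0.149 − 0.215 − 0.196 − 0.205 − 0.173 + 0.103 + 0.118 + 0.083 + 0.099 − 0.060 = 0.906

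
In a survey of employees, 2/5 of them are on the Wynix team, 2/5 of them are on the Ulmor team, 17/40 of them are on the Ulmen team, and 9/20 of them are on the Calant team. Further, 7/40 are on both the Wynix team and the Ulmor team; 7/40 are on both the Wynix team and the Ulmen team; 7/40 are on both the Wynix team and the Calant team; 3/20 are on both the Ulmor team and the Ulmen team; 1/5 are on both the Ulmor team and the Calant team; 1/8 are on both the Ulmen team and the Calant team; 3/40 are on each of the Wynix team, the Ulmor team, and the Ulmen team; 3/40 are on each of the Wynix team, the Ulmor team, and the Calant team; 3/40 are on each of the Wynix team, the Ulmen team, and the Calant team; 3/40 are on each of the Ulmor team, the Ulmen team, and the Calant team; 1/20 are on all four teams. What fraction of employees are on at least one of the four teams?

P(union) = 2/5 + 2/5 + 17/40 + 9/20 − 7/40 − 7/40 − 7/40 − 3/20 − 1/5 − 1/8 + 3/40 + 3/40 + 3/40 + 3/40 − 1/20 = 37/40

37/40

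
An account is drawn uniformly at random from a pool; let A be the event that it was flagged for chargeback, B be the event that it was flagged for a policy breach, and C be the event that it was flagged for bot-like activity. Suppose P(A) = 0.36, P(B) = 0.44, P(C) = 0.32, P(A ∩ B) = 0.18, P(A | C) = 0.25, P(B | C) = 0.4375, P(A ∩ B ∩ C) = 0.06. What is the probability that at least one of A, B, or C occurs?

P(A ∩ C) = P(C)·P(A|C) = 0.32 × 0.25 = 0.08
P(B ∩ C) = P(C)·P(B|C) = 0.32 × 0.4375 = 0.14
P(A ∪ B ∪ C) = 0.36 + 0.44 + 0.32 − 0.18 − 0.08 − 0.14 + 0.06 = 0.78

0.78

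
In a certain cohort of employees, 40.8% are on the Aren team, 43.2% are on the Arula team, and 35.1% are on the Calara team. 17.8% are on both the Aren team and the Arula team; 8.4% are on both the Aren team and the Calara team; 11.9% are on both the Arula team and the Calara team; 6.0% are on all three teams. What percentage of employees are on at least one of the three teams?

87.0%

Apply inclusion-exclusion:
P(union) = 40.8 + 43.2 + 35.1 − 17.8 − 8.4 − 11.9 + 6.0 = 87.0%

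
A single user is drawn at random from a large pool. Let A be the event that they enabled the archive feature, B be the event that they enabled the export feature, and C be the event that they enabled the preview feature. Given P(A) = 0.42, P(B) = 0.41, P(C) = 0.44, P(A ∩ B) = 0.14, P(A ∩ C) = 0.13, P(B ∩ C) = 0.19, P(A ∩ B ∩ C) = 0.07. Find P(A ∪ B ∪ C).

0.88

By inclusion-exclusion,
P(A ∪ B ∪ C) = 0.42 + 0.41 + 0.44 − 0.14 − 0.13 − 0.19 + 0.07 = 0.88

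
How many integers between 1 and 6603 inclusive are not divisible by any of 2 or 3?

Apply inclusion-exclusion:
3301 + 2201 − 1100 = 4402
6603 − 4402 = 2201

2201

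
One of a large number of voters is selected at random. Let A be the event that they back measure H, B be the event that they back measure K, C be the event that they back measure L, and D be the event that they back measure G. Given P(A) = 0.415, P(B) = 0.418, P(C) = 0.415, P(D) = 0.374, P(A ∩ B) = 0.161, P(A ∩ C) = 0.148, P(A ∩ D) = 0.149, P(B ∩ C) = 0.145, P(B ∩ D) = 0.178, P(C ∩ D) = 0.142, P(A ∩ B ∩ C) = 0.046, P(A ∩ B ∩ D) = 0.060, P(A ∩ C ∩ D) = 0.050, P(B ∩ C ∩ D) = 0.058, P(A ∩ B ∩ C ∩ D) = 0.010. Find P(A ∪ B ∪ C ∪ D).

0.903

P(A ∪ B ∪ C ∪ D) = 0.415 + 0.418 + 0.415 + 0.374 − 0.161 − 0.148 − 0.149 − 0.145 − 0.178 − 0.142 + 0.046 + 0.060 + 0.050 + 0.058 − 0.010 = 0.903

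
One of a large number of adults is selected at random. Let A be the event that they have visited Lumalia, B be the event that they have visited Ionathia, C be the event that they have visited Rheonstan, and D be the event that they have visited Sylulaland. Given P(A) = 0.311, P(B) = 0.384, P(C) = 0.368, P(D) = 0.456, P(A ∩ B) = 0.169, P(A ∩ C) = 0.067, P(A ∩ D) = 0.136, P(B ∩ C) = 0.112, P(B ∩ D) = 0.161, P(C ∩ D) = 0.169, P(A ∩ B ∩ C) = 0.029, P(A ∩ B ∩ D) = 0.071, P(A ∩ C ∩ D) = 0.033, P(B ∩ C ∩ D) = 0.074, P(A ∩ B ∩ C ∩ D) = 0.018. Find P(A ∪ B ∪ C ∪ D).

0.894

P(A ∪ B ∪ C ∪ D) = 0.311 + 0.384 + 0.368 + 0.456 − 0.169 − 0.067 − 0.136 − 0.112 − 0.161 − 0.169 + 0.029 + 0.071 + 0.033 + 0.074 − 0.018 = 0.894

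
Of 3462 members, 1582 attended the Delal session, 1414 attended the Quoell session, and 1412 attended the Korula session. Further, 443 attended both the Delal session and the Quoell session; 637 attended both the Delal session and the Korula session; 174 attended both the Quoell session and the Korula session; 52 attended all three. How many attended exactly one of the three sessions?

Using the inclusion–exclusion count for exactly one event:
N(exactly one) = 1582 + 1414 + 1412 − 2·443 − 2·637 − 2·174 + 3·52 = 2056

2056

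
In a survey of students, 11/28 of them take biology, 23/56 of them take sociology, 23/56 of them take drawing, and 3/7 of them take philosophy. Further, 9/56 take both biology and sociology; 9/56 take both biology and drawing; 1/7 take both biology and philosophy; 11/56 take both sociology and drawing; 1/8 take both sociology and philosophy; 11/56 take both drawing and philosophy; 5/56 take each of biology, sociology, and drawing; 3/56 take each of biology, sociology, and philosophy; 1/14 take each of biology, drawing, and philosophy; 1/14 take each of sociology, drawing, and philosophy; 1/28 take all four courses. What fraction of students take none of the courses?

P(union) = 11/28 + 23/56 + 23/56 + 3/7 − 9/56 − 9/56 − 1/7 − 11/56 − 1/8 − 11/56 + 5/56 + 3/56 + 1/14 + 1/14 − 1/28 = 51/56
P(none) = 1 − 51/56 = 5/56

5/56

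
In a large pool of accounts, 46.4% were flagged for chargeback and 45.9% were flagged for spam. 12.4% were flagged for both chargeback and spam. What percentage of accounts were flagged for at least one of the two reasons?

79.9%

Inclusion–exclusion gives
P(at least one) = 46.4 + 45.9 − 12.4 = 79.9%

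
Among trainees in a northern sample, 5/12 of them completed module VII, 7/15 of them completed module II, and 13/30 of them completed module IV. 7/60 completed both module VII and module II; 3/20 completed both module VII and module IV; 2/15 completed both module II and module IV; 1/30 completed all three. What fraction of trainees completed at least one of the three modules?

19/20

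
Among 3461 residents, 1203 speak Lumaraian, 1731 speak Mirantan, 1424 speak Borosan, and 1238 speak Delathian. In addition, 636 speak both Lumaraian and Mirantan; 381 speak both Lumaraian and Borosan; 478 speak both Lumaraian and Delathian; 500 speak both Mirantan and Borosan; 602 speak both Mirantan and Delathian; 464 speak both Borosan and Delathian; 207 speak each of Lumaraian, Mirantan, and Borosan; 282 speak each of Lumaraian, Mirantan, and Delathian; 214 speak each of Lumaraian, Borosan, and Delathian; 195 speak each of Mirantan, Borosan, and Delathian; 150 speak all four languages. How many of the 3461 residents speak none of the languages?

Apply inclusion-exclusion:
N(≥1) = 1203 + 1731 + 1424 + 1238 − 636 − 381 − 478 − 500 − 602 − 464 + 207 + 282 + 214 + 195 − 150 = 3283
None: 3461 − 3283 = 178

178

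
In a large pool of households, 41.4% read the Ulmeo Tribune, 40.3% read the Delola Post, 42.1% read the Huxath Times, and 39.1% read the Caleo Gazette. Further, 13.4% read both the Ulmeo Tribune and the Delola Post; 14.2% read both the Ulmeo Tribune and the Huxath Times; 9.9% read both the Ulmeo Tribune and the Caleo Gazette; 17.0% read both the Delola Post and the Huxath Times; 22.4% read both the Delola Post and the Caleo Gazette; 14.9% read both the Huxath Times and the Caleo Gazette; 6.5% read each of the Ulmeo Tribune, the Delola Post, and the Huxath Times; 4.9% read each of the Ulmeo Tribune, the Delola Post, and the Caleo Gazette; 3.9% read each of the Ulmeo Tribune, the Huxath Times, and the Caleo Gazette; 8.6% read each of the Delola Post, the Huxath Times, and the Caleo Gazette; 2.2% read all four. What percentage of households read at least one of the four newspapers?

P(at least one) = 41.4 + 40.3 + 42.1 + 39.1 − 13.4 − 14.2 − 9.9 − 17.0 − 22.4 − 14.9 + 6.5 + 4.9 + 3.9 + 8.6 − 2.2 = 92.8%

92.8%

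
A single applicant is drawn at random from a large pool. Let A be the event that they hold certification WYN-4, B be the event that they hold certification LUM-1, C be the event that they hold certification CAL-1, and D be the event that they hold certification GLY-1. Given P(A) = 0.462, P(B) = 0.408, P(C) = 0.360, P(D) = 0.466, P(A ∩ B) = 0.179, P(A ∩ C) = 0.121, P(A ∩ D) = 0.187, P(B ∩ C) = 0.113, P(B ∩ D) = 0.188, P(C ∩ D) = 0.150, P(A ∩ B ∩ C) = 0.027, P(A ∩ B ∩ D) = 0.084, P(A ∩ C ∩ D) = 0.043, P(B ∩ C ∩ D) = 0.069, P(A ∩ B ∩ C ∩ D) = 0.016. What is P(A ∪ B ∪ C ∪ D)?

0.965

P(A ∪ B ∪ C ∪ D) = 0.462 + 0.408 + 0.360 + 0.466 − 0.179 − 0.121 − 0.187 − 0.113 − 0.188 − 0.150 + 0.027 + 0.084 + 0.043 + 0.069 − 0.016 = 0.965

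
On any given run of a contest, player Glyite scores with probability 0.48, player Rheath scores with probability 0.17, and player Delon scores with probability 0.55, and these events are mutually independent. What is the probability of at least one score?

0.80578

P(none) = (1 − 0.48) × (1 − 0.17) × (1 − 0.55) = 0.52 × 0.83 × 0.45 = 0.19422
P(at least one) = 1 − 0.19422 = 0.80578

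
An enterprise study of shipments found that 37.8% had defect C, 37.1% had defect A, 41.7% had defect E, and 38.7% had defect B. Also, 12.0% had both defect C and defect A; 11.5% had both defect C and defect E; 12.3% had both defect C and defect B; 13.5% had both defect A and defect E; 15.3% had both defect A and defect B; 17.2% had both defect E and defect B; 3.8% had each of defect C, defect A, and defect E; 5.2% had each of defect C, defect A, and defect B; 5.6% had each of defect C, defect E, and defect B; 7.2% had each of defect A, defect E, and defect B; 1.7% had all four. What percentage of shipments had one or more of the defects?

93.6%

By inclusion–exclusion:
P(≥1) = 37.8 + 37.1 + 41.7 + 38.7 − 12.0 − 11.5 − 12.3 − 13.5 − 15.3 − 17.2 + 3.8 + 5.2 + 5.6 + 7.2 − 1.7 = 93.6%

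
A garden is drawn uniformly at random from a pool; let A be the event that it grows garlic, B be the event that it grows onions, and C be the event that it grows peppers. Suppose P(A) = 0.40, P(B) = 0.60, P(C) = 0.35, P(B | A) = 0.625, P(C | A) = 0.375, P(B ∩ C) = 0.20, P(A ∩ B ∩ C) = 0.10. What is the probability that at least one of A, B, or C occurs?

0.85

P(A ∩ B) = P(A)·P(B|A) = 0.40 × 0.625 = 0.25
P(A ∩ C) = P(A)·P(C|A) = 0.40 × 0.375 = 0.15
Apply inclusion-exclusion:
P(A ∪ B ∪ C) = 0.40 + 0.60 + 0.35 − 0.25 − 0.15 − 0.20 + 0.10 = 0.85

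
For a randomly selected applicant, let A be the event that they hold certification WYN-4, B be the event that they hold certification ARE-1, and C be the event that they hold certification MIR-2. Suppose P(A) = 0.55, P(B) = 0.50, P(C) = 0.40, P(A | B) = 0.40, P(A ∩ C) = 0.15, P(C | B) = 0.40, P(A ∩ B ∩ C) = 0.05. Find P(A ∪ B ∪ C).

P(A ∩ B) = P(B)·P(A|B) = 0.50 × 0.40 = 0.20
P(B ∩ C) = P(B)·P(C|B) = 0.50 × 0.40 = 0.20
P(A ∪ B ∪ C) = 0.55 + 0.50 + 0.40 − 0.20 − 0.15 − 0.20 + 0.05 = 0.95

0.95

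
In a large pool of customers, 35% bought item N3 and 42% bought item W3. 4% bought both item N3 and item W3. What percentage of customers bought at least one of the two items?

73%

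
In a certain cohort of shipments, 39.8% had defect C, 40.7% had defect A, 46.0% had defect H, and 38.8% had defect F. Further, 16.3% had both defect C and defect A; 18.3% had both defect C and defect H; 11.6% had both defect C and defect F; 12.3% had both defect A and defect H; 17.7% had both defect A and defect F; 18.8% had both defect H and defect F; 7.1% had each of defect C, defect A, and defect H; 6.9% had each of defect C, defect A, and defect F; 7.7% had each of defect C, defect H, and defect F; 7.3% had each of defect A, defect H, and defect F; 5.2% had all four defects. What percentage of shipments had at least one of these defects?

94.1%

By inclusion–exclusion:
P(at least one) = 39.8 + 40.7 + 46.0 + 38.8 − 16.3 − 18.3 − 11.6 − 12.3 − 17.7 − 18.8 + 7.1 + 6.9 + 7.7 + 7.3 − 5.2 = 94.1%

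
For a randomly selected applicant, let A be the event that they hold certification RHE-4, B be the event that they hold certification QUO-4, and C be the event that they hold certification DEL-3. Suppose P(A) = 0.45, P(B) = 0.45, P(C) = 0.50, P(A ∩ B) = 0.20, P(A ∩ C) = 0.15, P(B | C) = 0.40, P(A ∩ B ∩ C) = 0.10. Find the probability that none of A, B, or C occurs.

P(B ∩ C) = P(C)·P(B|C) = 0.50 × 0.40 = 0.20
Using inclusion–exclusion:
P(A ∪ B ∪ C) = 0.45 + 0.45 + 0.50 − 0.20 − 0.15 − 0.20 + 0.10 = 0.95
P(none) = 1 − 0.95 = 0.05

0.05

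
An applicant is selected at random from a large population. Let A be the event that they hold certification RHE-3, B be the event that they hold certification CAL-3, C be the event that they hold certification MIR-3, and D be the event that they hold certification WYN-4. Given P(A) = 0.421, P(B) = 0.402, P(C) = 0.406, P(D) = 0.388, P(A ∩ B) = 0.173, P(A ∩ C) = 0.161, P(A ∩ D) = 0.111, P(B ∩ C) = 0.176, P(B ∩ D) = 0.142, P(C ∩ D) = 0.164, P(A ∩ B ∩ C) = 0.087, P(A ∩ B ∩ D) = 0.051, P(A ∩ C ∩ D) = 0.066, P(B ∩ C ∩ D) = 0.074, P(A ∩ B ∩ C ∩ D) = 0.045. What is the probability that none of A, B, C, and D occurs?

By inclusion–exclusion:
P(A ∪ B ∪ C ∪ D) = 0.421 + 0.402 + 0.406 + 0.388 − 0.173 − 0.161 − 0.111 − 0.176 − 0.142 − 0.164 + 0.087 + 0.051 + 0.066 + 0.074 − 0.045 = 0.923
P(none) = 1 − 0.923 = 0.077

0.077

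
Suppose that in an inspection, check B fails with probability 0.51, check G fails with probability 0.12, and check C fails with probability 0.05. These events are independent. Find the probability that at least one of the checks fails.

0.59036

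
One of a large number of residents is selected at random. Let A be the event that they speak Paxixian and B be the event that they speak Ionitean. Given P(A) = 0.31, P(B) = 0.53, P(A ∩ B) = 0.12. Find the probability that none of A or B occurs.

0.28

P(A ∪ B) = 0.31 + 0.53 − 0.12 = 0.72
P(none) = 1 − 0.72 = 0.28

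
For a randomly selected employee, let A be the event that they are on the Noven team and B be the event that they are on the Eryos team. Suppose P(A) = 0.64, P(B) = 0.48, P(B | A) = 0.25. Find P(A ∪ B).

P(A ∩ B) = P(A)·P(B|A) = 0.64 × 0.25 = 0.16
Inclusion–exclusion gives
P(A ∪ B) = 0.64 + 0.48 − 0.16 = 0.96

0.96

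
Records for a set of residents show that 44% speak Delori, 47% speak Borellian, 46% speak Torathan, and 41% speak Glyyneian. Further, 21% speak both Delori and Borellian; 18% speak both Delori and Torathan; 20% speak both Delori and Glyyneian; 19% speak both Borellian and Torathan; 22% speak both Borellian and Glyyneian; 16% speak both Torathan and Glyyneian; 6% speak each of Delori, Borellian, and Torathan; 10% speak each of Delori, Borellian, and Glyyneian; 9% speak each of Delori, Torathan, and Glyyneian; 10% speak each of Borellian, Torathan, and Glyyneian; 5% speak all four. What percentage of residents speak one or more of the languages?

By inclusion-exclusion,
P(union) = 44 + 47 + 46 + 41 − 21 − 18 − 20 − 19 − 22 − 16 + 6 + 10 + 9 + 10 − 5 = 92%

92%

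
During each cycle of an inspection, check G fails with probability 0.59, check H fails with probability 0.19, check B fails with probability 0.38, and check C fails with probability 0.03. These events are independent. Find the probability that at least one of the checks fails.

Independence gives P(none) = ∏(1 − pᵢ).
P(none) = (1 − 0.59) × (1 − 0.19) × (1 − 0.38) × (1 − 0.03) = 0.41 × 0.81 × 0.62 × 0.97 = 0.19972494
P(at least one) = 1 − 0.19972494 = 0.80027506

0.80027506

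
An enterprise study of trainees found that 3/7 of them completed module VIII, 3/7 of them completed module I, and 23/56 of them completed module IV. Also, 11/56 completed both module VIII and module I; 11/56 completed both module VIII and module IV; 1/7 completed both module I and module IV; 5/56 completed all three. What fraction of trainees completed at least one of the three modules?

23/28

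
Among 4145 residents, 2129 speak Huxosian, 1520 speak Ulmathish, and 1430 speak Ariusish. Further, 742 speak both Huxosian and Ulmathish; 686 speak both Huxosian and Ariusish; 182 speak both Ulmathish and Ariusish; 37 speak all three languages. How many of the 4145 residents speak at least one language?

|union| = 2129 + 1520 + 1430 − 742 − 686 − 182 + 37 = 3506

3506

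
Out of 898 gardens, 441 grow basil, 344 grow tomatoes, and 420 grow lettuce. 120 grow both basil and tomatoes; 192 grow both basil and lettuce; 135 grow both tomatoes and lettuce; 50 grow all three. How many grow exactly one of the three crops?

By inclusion–exclusion (exactly-one form):
|exactly one| = 441 + 344 + 420 − 2·120 − 2·192 − 2·135 + 3·50 = 461

461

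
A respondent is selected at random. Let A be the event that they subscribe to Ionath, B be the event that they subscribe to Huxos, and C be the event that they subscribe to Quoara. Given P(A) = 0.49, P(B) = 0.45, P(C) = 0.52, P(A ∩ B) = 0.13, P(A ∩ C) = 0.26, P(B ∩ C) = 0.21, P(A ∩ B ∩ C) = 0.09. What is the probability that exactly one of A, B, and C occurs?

Using the inclusion–exclusion count for exactly one event:
P(exactly one) = 0.49 + 0.45 + 0.52 − 2·0.13 − 2·0.26 − 2·0.21 + 3·0.09 = 0.53

0.53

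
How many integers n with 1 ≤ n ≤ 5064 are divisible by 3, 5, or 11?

2608

Using inclusion–exclusion:
1688 + 1012 + 460 − 337 − 153 − 92 + 30 = 2608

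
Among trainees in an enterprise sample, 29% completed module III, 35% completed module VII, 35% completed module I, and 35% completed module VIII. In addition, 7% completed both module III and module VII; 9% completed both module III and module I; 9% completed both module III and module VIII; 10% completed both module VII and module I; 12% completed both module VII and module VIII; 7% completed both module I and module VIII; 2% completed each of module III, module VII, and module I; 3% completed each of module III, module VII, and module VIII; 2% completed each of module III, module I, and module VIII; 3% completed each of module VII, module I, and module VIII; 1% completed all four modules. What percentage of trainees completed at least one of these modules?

P(≥1) = 29 + 35 + 35 + 35 − 7 − 9 − 9 − 10 − 12 − 7 + 2 + 3 + 2 + 3 − 1 = 89%

89%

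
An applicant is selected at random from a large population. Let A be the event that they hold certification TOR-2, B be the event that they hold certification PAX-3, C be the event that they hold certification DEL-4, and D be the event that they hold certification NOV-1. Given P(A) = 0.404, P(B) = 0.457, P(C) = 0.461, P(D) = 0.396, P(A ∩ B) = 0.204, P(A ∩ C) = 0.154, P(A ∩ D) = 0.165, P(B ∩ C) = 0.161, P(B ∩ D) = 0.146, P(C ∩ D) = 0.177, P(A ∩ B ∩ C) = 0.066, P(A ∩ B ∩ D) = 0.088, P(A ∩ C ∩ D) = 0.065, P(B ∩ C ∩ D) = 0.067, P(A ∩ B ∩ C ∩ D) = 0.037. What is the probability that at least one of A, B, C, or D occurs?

0.960

By inclusion-exclusion,
P(A ∪ B ∪ C ∪ D) = 0.404 + 0.457 + 0.461 + 0.396 − 0.204 − 0.154 − 0.165 − 0.161 − 0.146 − 0.177 + 0.066 + 0.088 + 0.065 + 0.067 − 0.037 = 0.960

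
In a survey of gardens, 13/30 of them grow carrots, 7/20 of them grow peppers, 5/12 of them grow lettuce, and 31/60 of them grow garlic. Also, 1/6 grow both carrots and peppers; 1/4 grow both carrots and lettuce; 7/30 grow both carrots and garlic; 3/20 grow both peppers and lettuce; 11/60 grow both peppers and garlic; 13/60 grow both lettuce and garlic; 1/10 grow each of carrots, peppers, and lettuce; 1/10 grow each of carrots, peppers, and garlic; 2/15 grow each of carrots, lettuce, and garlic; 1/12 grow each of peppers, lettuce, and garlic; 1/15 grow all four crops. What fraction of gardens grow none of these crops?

P(≥1) = 13/30 + 7/20 + 5/12 + 31/60 − 1/6 − 1/4 − 7/30 − 3/20 − 11/60 − 13/60 + 1/10 + 1/10 + 2/15 + 1/12 − 1/15 = 13/15
P(none) = 1 − 13/15 = 2/15

2/15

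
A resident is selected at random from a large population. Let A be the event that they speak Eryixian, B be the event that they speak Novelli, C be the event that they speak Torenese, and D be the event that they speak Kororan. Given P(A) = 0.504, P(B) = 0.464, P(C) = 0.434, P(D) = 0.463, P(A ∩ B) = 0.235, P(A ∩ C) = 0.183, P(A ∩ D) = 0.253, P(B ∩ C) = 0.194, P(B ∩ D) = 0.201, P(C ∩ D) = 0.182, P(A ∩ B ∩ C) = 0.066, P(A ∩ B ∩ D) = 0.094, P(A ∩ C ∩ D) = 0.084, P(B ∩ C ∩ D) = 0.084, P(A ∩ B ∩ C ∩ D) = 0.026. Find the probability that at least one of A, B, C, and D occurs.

0.919

Using inclusion–exclusion:
P(A ∪ B ∪ C ∪ D) = 0.504 + 0.464 + 0.434 + 0.463 − 0.235 − 0.183 − 0.253 − 0.194 − 0.201 − 0.182 + 0.066 + 0.094 + 0.084 + 0.084 − 0.026 = 0.919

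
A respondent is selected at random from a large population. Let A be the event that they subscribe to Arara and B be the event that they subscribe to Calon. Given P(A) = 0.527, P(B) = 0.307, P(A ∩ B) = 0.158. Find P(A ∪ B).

0.676

By inclusion-exclusion,
P(A ∪ B) = 0.527 + 0.307 − 0.158 = 0.676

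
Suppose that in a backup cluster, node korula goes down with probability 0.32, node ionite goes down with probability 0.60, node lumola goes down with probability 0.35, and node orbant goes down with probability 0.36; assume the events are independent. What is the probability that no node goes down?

0.113152

P(none) = (1 − 0.32) × (1 − 0.60) × (1 − 0.35) × (1 − 0.36) = 0.68 × 0.40 × 0.65 × 0.64 = 0.113152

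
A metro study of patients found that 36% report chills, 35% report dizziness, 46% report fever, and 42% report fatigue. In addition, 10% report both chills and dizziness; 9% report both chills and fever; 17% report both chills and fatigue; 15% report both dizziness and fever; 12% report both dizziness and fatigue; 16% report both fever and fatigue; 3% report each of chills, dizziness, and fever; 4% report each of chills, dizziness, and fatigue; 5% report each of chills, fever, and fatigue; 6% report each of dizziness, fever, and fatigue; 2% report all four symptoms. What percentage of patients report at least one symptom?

96%

P(union) = 36 + 35 + 46 + 42 − 10 − 9 − 17 − 15 − 12 − 16 + 3 + 4 + 5 + 6 − 2 = 96%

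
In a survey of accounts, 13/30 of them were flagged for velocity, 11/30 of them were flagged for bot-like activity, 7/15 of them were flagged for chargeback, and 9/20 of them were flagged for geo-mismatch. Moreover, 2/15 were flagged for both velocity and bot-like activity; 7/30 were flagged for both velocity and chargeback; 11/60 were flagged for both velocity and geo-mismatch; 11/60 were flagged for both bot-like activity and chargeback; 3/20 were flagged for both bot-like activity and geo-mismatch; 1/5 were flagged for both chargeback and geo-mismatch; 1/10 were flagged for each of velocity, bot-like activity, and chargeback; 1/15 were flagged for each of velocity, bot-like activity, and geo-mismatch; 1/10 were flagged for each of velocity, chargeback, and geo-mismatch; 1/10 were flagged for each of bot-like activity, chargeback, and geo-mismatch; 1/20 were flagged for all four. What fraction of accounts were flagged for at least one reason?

19/20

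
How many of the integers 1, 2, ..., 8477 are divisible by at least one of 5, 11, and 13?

1695 + 770 + 652 − 154 − 130 − 59 + 11 = 2785

2785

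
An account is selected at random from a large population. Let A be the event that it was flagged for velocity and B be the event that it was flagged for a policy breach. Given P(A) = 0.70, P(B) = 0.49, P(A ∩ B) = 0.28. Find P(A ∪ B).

0.91

Inclusion–exclusion gives
P(A ∪ B) = 0.70 + 0.49 − 0.28 = 0.91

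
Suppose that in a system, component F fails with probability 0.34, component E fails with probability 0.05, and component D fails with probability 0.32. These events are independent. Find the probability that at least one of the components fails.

0.57364

P(none) = (1 − 0.34) × (1 − 0.05) × (1 − 0.32) = 0.66 × 0.95 × 0.68 = 0.42636
P(at least one) = 1 − 0.42636 = 0.57364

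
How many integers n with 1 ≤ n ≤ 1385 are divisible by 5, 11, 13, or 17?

508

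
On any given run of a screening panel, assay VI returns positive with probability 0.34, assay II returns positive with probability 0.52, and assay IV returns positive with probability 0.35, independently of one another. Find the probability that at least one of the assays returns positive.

P(none) = (1 − 0.34) × (1 − 0.52) × (1 − 0.35) = 0.66 × 0.48 × 0.65 = 0.20592
P(at least one) = 1 − 0.20592 = 0.79408

0.79408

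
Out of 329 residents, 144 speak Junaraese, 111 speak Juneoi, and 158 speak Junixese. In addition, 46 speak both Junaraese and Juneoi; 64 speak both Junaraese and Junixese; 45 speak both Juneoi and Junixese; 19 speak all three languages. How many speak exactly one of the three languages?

By inclusion–exclusion (exactly-one form):
|exactly one| = 144 + 111 + 158 − 2·46 − 2·64 − 2·45 + 3·19 = 160

160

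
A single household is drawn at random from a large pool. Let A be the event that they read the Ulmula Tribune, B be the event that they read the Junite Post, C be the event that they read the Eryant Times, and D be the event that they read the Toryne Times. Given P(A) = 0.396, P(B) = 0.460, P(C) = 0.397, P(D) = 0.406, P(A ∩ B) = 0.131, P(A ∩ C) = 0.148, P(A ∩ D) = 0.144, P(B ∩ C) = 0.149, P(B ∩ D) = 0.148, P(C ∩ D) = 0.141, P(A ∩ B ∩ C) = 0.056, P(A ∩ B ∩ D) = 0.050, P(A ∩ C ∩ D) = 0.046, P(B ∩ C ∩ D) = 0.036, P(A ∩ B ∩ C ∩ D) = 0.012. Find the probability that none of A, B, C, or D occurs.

Inclusion–exclusion gives
P(A ∪ B ∪ C ∪ D) = 0.396 + 0.460 + 0.397 + 0.406 − 0.131 − 0.148 − 0.144 − 0.149 − 0.148 − 0.141 + 0.056 + 0.050 + 0.046 + 0.036 − 0.012 = 0.974
P(none) = 1 − 0.974 = 0.026

0.026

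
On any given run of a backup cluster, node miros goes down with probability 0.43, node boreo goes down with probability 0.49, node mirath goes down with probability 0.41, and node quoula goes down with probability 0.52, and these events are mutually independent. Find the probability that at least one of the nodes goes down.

Independence gives P(none) = ∏(1 − pᵢ).
P(none) = (1 − 0.43) × (1 − 0.49) × (1 − 0.41) × (1 − 0.52) = 0.57 × 0.51 × 0.59 × 0.48 = 0.08232624
P(at least one) = 1 − 0.08232624 = 0.91767376

0.91767376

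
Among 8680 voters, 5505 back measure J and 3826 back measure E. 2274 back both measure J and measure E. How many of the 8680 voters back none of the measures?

Using inclusion–exclusion:
N(≥1) = 5505 + 3826 − 2274 = 7057
None: 8680 − 7057 = 1623

1623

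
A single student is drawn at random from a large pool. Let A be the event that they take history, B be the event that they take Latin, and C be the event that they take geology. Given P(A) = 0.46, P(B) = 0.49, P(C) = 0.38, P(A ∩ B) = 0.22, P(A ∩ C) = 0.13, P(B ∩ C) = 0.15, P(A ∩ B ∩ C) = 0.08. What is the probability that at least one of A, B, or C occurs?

0.91

P(A ∪ B ∪ C) = 0.46 + 0.49 + 0.38 − 0.22 − 0.13 − 0.15 + 0.08 = 0.91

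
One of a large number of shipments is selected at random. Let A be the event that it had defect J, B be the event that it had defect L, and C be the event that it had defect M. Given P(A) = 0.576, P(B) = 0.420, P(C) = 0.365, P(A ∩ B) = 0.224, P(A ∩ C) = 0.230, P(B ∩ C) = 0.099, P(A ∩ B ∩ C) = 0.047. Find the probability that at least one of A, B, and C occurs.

P(A ∪ B ∪ C) = 0.576 + 0.420 + 0.365 − 0.224 − 0.230 − 0.099 + 0.047 = 0.855

0.855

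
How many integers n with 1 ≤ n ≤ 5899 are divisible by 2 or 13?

Apply inclusion-exclusion:
floor(5899/2) + floor(5899/13) − floor(5899/26) = 2949 + 453 − 226 = 3176

3176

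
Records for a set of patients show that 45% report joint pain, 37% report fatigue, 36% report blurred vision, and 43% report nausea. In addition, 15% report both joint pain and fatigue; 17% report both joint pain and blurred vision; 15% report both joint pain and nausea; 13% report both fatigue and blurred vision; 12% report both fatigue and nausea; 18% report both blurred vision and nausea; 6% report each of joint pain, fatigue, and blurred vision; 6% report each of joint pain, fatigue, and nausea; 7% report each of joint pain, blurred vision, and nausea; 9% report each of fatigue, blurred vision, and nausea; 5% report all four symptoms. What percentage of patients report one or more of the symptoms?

Inclusion–exclusion gives
P(≥1) = 45 + 37 + 36 + 43 − 15 − 17 − 15 − 13 − 12 − 18 + 6 + 6 + 7 + 9 − 5 = 94%

94%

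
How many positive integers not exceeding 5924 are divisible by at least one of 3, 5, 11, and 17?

By inclusion–exclusion:
⌊5924/3⌋ + ⌊5924/5⌋ + ⌊5924/11⌋ + ⌊5924/17⌋ − ⌊5924/15⌋ − ⌊5924/33⌋ − ⌊5924/51⌋ − ⌊5924/55⌋ − ⌊5924/85⌋ − ⌊5924/187⌋ + ⌊5924/165⌋ + ⌊5924/255⌋ + ⌊5924/561⌋ + ⌊5924/935⌋ − ⌊5924/2805⌋ = 1974 + 1184 + 538 + 348 − 394 − 179 − 116 − 107 − 69 − 31 + 35 + 23 + 10 + 6 − 2 = 3220

3220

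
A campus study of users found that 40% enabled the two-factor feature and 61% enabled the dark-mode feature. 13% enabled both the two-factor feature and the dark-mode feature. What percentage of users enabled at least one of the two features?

88%

By inclusion-exclusion,
P(union) = 40 + 61 − 13 = 88%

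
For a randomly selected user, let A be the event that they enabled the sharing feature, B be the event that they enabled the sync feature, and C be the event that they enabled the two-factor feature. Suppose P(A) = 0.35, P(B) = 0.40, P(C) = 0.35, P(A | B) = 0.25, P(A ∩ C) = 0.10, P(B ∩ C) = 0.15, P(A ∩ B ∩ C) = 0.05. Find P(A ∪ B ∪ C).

P(A ∩ B) = P(B)·P(A|B) = 0.40 × 0.25 = 0.10
Inclusion–exclusion gives
P(A ∪ B ∪ C) = 0.35 + 0.40 + 0.35 − 0.10 − 0.10 − 0.15 + 0.05 = 0.80

0.80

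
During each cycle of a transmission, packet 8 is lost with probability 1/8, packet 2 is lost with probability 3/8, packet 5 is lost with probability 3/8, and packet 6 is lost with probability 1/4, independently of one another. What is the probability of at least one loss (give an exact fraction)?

1523/2048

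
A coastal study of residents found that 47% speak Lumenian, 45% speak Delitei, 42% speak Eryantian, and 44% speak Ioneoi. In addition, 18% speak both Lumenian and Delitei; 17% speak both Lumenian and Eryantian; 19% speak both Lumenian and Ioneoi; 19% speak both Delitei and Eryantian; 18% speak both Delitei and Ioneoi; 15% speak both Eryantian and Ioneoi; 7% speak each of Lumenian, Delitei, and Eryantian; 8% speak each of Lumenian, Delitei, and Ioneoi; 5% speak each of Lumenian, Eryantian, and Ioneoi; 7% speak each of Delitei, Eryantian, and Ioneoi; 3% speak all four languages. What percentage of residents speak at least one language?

Apply inclusion-exclusion:
P(≥1) = 47 + 45 + 42 + 44 − 18 − 17 − 19 − 19 − 18 − 15 + 7 + 8 + 5 + 7 − 3 = 96%

96%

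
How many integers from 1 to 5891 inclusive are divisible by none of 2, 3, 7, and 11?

1529

Apply inclusion-exclusion:
floor(5891/2) + floor(5891/3) + floor(5891/7) + floor(5891/11) − floor(5891/6) − floor(5891/14) − floor(5891/22) − floor(5891/21) − floor(5891/33) − floor(5891/77) + floor(5891/42) + floor(5891/66) + floor(5891/154) + floor(5891/231) − floor(5891/462) = 2945 + 1963 + 841 + 535 − 981 − 420 − 267 − 280 − 178 − 76 + 140 + 89 + 38 + 25 − 12 = 4362
5891 − 4362 = 1529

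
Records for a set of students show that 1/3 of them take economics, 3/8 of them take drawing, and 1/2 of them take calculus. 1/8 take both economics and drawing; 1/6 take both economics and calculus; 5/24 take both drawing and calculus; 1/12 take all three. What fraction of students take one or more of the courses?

19/24

P(≥1) = 1/3 + 3/8 + 1/2 − 1/8 − 1/6 − 5/24 + 1/12 = 19/24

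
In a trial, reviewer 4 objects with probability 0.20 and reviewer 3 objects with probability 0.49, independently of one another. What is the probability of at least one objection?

0.592

P(none) = (1 − 0.20) × (1 − 0.49) = 0.80 × 0.51 = 0.408
P(at least one) = 1 − 0.408 = 0.592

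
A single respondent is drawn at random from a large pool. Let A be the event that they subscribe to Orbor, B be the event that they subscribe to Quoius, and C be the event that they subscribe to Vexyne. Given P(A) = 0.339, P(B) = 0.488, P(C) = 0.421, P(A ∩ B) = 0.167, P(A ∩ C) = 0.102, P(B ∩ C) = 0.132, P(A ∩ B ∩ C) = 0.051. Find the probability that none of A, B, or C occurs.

0.102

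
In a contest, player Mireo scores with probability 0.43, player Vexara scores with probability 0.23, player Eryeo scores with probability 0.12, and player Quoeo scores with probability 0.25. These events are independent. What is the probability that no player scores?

0.289674

P(none) = (1 − 0.43) × (1 − 0.23) × (1 − 0.12) × (1 − 0.25) = 0.57 × 0.77 × 0.88 × 0.75 = 0.289674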